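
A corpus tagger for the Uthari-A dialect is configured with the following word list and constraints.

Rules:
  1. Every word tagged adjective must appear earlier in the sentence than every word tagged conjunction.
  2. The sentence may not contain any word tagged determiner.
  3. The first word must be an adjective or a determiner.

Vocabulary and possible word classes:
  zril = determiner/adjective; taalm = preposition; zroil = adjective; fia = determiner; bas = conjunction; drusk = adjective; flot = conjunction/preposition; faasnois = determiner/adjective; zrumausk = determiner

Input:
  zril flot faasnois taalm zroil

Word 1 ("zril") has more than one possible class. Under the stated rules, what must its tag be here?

Candidates per position — 1:zril {determiner,adjective}; 2:flot {conjunction,preposition}; 3:faasnois {determiner,adjective}; 4:taalm {preposition}; 5:zroil {adjective}.
Position 1: tagging it determiner would leave rule 2 unsatisfiable, so it must be adjective.
Position 2: tagging it conjunction would leave rule 1 unsatisfiable, so it must be preposition.
Position 3: tagging it determiner would leave rule 2 unsatisfiable, so it must be adjective.
That leaves exactly one tagging: adjective preposition adjective preposition adjective.
Checking: rule 1 holds; rule 2 holds; rule 3 holds.

adjective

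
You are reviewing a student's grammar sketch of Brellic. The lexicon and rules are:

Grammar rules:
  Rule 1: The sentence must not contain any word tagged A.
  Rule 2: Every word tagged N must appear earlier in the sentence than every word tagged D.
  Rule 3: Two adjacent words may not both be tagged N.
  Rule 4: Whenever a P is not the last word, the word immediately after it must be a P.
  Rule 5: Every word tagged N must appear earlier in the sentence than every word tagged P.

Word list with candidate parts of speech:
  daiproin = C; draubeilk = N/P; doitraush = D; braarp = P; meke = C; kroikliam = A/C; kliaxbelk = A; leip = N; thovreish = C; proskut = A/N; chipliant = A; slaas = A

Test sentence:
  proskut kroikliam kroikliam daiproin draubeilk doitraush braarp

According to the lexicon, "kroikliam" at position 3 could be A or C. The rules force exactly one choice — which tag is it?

Candidates per position — 1:proskut {A,N}; 2:kroikliam {A,C}; 3:kroikliam {A,C}; 4:daiproin {C}; 5:draubeilk {N,P}; 6:doitraush {D}; 7:braarp {P}.
If word 1 were A, no tagging could satisfy rule 1; so word 1 is N.
If word 2 were A, no tagging could satisfy rule 1; so word 2 is C.
If word 3 were A, no tagging could satisfy rule 1; so word 3 is C.
If word 5 were P, no tagging could satisfy rule 4; so word 5 is N.
The unique satisfying tagging is: N C C C N D P.
Rule-by-rule: rule 1 satisfied; rule 2 satisfied; rule 3 satisfied; rule 4 satisfied; rule 5 satisfied.

C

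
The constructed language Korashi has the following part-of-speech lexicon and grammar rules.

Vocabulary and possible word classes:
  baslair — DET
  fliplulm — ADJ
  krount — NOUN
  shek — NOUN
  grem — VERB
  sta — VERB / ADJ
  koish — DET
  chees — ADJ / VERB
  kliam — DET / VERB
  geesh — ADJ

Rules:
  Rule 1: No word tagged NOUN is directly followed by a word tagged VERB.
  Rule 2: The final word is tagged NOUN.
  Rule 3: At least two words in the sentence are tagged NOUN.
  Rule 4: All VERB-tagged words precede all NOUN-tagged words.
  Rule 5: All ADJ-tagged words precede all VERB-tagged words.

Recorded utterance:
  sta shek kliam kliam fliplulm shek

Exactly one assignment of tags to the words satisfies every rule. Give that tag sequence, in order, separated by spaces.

Candidates per position — 1:sta {VERB,ADJ}; 2:shek {NOUN}; 3:kliam {DET,VERB}; 4:kliam {DET,VERB}; 5:fliplulm {ADJ}; 6:shek {NOUN}.
At position 1, choosing VERB makes rule 5 impossible to satisfy; hence ADJ.
At position 3, choosing VERB makes rule 1 impossible to satisfy; hence DET.
At position 4, choosing VERB makes rule 4 impossible to satisfy; hence DET.
That leaves exactly one tagging: ADJ NOUN DET DET ADJ NOUN.
Rule-by-rule: rule 1 satisfied; rule 2 satisfied; rule 3 satisfied; rule 4 satisfied; rule 5 satisfied.

ADJ NOUN DET DET ADJ NOUN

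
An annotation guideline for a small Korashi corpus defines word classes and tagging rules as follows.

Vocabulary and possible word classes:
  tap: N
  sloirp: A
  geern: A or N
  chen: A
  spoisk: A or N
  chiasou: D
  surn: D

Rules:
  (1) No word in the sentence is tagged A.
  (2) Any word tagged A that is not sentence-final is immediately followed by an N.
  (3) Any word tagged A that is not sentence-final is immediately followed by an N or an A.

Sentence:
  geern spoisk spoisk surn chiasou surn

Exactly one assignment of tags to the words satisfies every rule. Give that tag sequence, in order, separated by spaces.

N N N D D D

Candidates per position — 1:geern {A,N}; 2:spoisk {A,N}; 3:spoisk {A,N}; 4:surn {D}; 5:chiasou {D}; 6:surn {D}.
If word 1 were A, no tagging could satisfy rule 1; so word 1 is N.
If word 2 were A, no tagging could satisfy rule 1; so word 2 is N.
If word 3 were A, no tagging could satisfy rule 1; so word 3 is N.
The only consistent sequence is: N N N D D D.
Check: rule 1 holds; rule 2 holds; rule 3 holds.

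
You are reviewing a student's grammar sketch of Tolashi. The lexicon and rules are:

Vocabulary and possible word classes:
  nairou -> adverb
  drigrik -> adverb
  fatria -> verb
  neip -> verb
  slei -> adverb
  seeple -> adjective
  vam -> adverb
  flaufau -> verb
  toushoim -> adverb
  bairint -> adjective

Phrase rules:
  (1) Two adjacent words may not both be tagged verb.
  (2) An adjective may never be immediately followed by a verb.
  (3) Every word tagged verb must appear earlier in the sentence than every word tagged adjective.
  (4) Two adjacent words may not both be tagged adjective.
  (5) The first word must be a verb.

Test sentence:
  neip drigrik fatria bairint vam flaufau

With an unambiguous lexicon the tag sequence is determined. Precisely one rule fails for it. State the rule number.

3

Fixed tagging: verb adverb verb adjective adverb verb.
Applying the rules: R1 pass, R2 pass, R3 fail, R4 pass, R5 pass.
Only rule 3 fails.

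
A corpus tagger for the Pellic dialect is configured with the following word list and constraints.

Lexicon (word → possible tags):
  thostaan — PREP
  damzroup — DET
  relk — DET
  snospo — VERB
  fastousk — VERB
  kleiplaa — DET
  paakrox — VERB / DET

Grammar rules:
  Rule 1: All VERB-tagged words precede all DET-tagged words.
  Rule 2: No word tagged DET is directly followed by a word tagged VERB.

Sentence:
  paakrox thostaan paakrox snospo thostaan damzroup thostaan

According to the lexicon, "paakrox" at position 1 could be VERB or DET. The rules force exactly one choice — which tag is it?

VERB

Candidates per position — 1:paakrox {VERB,DET}; 2:thostaan {PREP}; 3:paakrox {VERB,DET}; 4:snospo {VERB}; 5:thostaan {PREP}; 6:damzroup {DET}; 7:thostaan {PREP}.
Position 1: DET is ruled out by rule 1; that leaves VERB.
Position 3: DET is ruled out by rule 1; that leaves VERB.
The unique satisfying tagging is: VERB PREP VERB VERB PREP DET PREP.
Checking: rule 1 holds; rule 2 holds.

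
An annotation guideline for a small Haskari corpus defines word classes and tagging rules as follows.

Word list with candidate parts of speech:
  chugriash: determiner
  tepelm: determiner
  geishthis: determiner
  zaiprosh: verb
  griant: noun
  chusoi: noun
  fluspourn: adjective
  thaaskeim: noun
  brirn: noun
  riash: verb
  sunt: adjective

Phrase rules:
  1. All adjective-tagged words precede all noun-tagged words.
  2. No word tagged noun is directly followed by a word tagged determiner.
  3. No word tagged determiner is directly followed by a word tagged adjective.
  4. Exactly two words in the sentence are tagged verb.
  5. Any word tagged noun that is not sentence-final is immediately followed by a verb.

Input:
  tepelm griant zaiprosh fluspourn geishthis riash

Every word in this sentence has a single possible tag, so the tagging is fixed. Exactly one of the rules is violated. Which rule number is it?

1

Fixed tagging: determiner noun verb adjective determiner verb.
Rule check: R1 fails, R2 ok, R3 ok, R4 ok, R5 ok.
Only rule 1 fails.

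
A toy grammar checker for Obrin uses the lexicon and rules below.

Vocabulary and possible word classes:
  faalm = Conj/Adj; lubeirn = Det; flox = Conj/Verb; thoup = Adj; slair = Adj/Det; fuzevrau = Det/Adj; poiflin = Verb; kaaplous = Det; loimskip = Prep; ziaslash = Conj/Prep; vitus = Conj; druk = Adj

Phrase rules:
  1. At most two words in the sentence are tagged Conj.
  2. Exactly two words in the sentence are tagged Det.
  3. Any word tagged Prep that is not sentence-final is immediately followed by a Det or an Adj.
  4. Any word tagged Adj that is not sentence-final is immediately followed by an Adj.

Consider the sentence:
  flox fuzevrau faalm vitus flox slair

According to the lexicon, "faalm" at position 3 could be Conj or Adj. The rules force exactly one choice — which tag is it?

Candidates per position — 1:flox {Conj,Verb}; 2:fuzevrau {Det,Adj}; 3:faalm {Conj,Adj}; 4:vitus {Conj}; 5:flox {Conj,Verb}; 6:slair {Adj,Det}.
Position 2: tagging it Adj would leave rule 2 unsatisfiable, so it must be Det.
Position 3: tagging it Adj would leave rule 4 unsatisfiable, so it must be Conj.
Position 5: tagging it Conj would leave rule 1 unsatisfiable, so it must be Verb.
Position 6: tagging it Adj would leave rule 2 unsatisfiable, so it must be Det.
Position 1: tagging it Conj would leave rule 1 unsatisfiable, so it must be Verb.
The only consistent sequence is: Verb Det Conj Conj Verb Det.
Checking: rule 1 ✓; rule 2 ✓; rule 3 ✓; rule 4 ✓.

Conj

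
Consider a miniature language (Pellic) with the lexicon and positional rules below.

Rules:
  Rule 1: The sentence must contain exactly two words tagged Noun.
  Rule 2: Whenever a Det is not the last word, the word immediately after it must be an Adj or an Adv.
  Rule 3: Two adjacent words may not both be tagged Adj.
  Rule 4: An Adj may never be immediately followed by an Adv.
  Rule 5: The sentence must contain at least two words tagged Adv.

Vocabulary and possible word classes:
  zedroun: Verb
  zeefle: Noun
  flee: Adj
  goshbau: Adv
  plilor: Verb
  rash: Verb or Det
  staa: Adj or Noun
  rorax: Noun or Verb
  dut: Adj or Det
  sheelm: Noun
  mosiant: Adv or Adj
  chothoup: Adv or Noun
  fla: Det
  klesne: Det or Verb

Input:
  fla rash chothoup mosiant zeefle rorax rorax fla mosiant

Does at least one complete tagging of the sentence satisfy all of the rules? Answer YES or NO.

NO

Candidates per position — 1:fla {Det}; 2:rash {Verb,Det}; 3:chothoup {Adv,Noun}; 4:mosiant {Adv,Adj}; 5:zeefle {Noun}; 6:rorax {Noun,Verb}; 7:rorax {Noun,Verb}; 8:fla {Det}; 9:mosiant {Adv,Adj}.
Rule 2 cannot be satisfied by any choice of tags from the lexicon.
So there is no consistent tagging.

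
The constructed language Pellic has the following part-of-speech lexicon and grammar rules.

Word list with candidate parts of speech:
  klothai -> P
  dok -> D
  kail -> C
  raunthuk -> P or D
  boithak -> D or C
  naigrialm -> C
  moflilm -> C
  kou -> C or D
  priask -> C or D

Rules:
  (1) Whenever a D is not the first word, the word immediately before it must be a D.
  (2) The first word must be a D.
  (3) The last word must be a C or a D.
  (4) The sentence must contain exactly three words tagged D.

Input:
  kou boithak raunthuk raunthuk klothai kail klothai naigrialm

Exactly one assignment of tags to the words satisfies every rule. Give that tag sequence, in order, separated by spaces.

D D D P P C P C

Candidates per position — 1:kou {C,D}; 2:boithak {D,C}; 3:raunthuk {P,D}; 4:raunthuk {P,D}; 5:klothai {P}; 6:kail {C}; 7:klothai {P}; 8:naigrialm {C}.
If word 1 were C, no tagging could satisfy rule 2; so word 1 is D.
The remaining ambiguous positions (2, 3, 4) are resolved jointly — only one combination satisfies every rule.
The only consistent sequence is: D D D P P C P C.
Verifying each rule — rule 1 ok; rule 2 ok; rule 3 ok; rule 4 ok.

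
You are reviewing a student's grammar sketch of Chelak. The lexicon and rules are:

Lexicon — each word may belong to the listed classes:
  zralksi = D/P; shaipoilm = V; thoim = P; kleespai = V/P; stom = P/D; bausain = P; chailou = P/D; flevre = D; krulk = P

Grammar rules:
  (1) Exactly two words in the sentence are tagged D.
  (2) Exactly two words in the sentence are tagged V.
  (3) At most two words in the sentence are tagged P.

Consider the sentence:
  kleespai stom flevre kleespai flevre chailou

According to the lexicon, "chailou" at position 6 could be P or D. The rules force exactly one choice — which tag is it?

Candidates per position — 1:kleespai {V,P}; 2:stom {P,D}; 3:flevre {D}; 4:kleespai {V,P}; 5:flevre {D}; 6:chailou {P,D}.
Position 1: tagging it P would leave rule 2 unsatisfiable, so it must be V.
Position 2: tagging it D would leave rule 1 unsatisfiable, so it must be P.
Position 4: tagging it P would leave rule 2 unsatisfiable, so it must be V.
Position 6: tagging it D would leave rule 1 unsatisfiable, so it must be P.
So the tagging must be: V P D V D P.
Check: rule 1 ok; rule 2 ok; rule 3 ok.

P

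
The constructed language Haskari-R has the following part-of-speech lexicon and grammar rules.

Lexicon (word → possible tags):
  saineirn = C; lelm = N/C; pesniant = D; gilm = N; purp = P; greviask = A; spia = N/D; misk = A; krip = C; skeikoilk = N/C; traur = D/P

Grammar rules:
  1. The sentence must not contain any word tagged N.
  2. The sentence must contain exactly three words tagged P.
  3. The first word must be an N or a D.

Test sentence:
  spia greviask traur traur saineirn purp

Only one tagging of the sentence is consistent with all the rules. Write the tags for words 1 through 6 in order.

Candidates per position — 1:spia {N,D}; 2:greviask {A}; 3:traur {D,P}; 4:traur {D,P}; 5:saineirn {C}; 6:purp {P}.
Position 1: tagging it N would leave rule 1 unsatisfiable, so it must be D.
Position 3: tagging it D would leave rule 2 unsatisfiable, so it must be P.
Position 4: tagging it D would leave rule 2 unsatisfiable, so it must be P.
The only consistent sequence is: D A P P C P.
Check: rule 1 ✓; rule 2 ✓; rule 3 ✓.

D A P P C P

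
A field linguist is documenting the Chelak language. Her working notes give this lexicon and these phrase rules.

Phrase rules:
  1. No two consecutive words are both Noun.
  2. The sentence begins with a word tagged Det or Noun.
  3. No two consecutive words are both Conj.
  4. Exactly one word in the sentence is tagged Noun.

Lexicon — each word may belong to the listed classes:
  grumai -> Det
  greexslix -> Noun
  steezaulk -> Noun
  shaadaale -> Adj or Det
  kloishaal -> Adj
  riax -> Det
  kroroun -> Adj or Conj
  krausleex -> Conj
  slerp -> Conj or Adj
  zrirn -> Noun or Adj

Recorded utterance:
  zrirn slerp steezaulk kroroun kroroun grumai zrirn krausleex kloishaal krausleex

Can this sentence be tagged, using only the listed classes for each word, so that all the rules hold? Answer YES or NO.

NO

Candidates per position — 1:zrirn {Noun,Adj}; 2:slerp {Conj,Adj}; 3:steezaulk {Noun}; 4:kroroun {Adj,Conj}; 5:kroroun {Adj,Conj}; 6:grumai {Det}; 7:zrirn {Noun,Adj}; 8:krausleex {Conj}; 9:kloishaal {Adj}; 10:krausleex {Conj}.
Every candidate sequence violates at least one rule; no consistent tagging exists.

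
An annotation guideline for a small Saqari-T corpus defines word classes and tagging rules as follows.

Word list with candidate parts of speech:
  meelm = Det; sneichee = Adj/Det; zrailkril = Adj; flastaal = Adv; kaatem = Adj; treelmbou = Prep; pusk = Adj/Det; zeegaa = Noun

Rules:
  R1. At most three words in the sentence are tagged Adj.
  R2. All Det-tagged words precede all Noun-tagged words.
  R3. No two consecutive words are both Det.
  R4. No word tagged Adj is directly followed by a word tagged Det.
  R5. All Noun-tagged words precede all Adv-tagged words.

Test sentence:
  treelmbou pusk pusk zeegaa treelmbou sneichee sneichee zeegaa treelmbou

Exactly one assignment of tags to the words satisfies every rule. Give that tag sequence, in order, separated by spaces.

Prep Det Adj Noun Prep Adj Adj Noun Prep

Candidates per position — 1:treelmbou {Prep}; 2:pusk {Adj,Det}; 3:pusk {Adj,Det}; 4:zeegaa {Noun}; 5:treelmbou {Prep}; 6:sneichee {Adj,Det}; 7:sneichee {Adj,Det}; 8:zeegaa {Noun}; 9:treelmbou {Prep}.
Position 6: tagging it Det would leave rule 2 unsatisfiable, so it must be Adj.
Position 7: tagging it Det would leave rule 2 unsatisfiable, so it must be Adj.
The remaining ambiguous positions (2, 3) are resolved jointly — only one combination satisfies every rule.
That leaves exactly one tagging: Prep Det Adj Noun Prep Adj Adj Noun Prep.
Verifying each rule — rule 1 satisfied; rule 2 satisfied; rule 3 satisfied; rule 4 satisfied; rule 5 satisfied.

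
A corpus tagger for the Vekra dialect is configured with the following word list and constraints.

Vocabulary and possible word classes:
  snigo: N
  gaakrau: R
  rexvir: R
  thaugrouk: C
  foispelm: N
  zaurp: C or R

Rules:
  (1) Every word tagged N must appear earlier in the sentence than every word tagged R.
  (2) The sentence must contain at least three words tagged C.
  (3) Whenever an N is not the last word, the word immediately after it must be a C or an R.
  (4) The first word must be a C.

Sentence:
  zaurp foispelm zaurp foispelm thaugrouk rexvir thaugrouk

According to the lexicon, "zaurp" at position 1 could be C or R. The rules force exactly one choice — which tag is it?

C

Candidates per position — 1:zaurp {C,R}; 2:foispelm {N}; 3:zaurp {C,R}; 4:foispelm {N}; 5:thaugrouk {C}; 6:rexvir {R}; 7:thaugrouk {C}.
Position 1: R is ruled out by rule 1; that leaves C.
Position 3: R is ruled out by rule 1; that leaves C.
So the tagging must be: C N C N C R C.
Check: rule 1 satisfied; rule 2 satisfied; rule 3 satisfied; rule 4 satisfied.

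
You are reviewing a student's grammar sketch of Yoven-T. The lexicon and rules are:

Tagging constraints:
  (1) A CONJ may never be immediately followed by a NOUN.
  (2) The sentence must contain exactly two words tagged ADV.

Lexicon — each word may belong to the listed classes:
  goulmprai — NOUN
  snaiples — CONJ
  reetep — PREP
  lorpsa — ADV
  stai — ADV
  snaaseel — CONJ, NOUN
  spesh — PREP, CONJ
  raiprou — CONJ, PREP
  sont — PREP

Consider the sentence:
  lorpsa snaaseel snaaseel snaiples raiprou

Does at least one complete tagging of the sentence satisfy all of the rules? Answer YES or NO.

Candidates per position — 1:lorpsa {ADV}; 2:snaaseel {CONJ,NOUN}; 3:snaaseel {CONJ,NOUN}; 4:snaiples {CONJ}; 5:raiprou {CONJ,PREP}.
Rule 2 cannot be satisfied by any choice of tags from the lexicon.
So there is no consistent tagging.

NO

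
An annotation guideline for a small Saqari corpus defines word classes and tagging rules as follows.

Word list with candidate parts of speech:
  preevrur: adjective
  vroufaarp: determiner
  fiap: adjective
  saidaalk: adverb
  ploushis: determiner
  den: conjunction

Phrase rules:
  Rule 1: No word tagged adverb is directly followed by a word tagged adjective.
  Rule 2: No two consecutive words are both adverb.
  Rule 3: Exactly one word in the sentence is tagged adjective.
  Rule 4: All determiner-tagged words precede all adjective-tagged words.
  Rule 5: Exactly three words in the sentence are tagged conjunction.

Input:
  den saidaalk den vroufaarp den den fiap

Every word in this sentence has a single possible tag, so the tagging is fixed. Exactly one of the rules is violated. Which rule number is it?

5

Fixed tagging: conjunction adverb conjunction determiner conjunction conjunction adjective.
Rule check: R1 ok, R2 ok, R3 ok, R4 ok, R5 fails.
Only rule 5 fails.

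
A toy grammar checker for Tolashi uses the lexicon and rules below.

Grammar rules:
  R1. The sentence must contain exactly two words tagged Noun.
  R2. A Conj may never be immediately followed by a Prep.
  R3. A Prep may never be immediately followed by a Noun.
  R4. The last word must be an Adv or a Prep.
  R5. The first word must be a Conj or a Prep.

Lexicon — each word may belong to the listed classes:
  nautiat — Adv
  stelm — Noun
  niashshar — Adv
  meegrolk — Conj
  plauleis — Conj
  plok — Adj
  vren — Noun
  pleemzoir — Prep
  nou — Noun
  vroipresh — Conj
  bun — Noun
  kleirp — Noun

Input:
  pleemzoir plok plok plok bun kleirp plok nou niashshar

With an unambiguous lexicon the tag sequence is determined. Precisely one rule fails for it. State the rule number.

1

Fixed tagging: Prep Adj Adj Adj Noun Noun Adj Noun Adv.
Rule check: R1 ✗, R2 ✓, R3 ✓, R4 ✓, R5 ✓.
Only rule 1 fails.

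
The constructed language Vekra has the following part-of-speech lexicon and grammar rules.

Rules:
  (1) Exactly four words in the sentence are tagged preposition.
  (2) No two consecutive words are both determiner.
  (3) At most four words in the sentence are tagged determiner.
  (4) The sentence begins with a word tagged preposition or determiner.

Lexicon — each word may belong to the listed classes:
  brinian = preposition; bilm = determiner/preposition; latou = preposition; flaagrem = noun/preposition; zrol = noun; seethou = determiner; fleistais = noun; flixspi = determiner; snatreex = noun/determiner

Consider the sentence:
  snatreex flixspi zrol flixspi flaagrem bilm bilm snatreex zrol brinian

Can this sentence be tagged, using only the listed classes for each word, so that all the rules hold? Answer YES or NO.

NO

Candidates per position — 1:snatreex {noun,determiner}; 2:flixspi {determiner}; 3:zrol {noun}; 4:flixspi {determiner}; 5:flaagrem {noun,preposition}; 6:bilm {determiner,preposition}; 7:bilm {determiner,preposition}; 8:snatreex {noun,determiner}; 9:zrol {noun}; 10:brinian {preposition}.
Every candidate sequence violates at least one rule; no consistent tagging exists.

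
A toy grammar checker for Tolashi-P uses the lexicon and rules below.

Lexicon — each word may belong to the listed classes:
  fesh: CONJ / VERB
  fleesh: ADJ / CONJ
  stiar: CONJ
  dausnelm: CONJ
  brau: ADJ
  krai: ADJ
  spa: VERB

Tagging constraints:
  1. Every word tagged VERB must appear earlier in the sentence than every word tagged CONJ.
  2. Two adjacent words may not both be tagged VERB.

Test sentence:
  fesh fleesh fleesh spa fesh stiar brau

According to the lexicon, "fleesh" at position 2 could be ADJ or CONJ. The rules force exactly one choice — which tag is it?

ADJ

Candidates per position — 1:fesh {CONJ,VERB}; 2:fleesh {ADJ,CONJ}; 3:fleesh {ADJ,CONJ}; 4:spa {VERB}; 5:fesh {CONJ,VERB}; 6:stiar {CONJ}; 7:brau {ADJ}.
Position 1: CONJ is ruled out by rule 1; that leaves VERB.
Position 2: CONJ is ruled out by rule 1; that leaves ADJ.
Position 3: CONJ is ruled out by rule 1; that leaves ADJ.
Position 5: VERB is ruled out by rule 2; that leaves CONJ.
So the tagging must be: VERB ADJ ADJ VERB CONJ CONJ ADJ.
Check: rule 1 satisfied; rule 2 satisfied.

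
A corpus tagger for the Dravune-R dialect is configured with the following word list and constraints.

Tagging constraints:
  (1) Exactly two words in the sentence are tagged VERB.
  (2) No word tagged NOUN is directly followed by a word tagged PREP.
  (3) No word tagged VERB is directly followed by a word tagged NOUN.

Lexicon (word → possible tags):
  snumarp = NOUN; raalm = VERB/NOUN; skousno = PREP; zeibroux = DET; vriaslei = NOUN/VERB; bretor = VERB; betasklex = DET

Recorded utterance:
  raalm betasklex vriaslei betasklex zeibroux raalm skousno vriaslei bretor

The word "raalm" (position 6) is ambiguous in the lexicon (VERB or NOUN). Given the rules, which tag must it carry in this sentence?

VERB

Candidates per position — 1:raalm {VERB,NOUN}; 2:betasklex {DET}; 3:vriaslei {NOUN,VERB}; 4:betasklex {DET}; 5:zeibroux {DET}; 6:raalm {VERB,NOUN}; 7:skousno {PREP}; 8:vriaslei {NOUN,VERB}; 9:bretor {VERB}.
Position 6: NOUN is ruled out by rule 2; that leaves VERB.
Position 8: VERB is ruled out by rule 1; that leaves NOUN.
Position 1: VERB is ruled out by rule 1; that leaves NOUN.
Position 3: VERB is ruled out by rule 1; that leaves NOUN.
That leaves exactly one tagging: NOUN DET NOUN DET DET VERB PREP NOUN VERB.
Verifying each rule — rule 1 ✓; rule 2 ✓; rule 3 ✓.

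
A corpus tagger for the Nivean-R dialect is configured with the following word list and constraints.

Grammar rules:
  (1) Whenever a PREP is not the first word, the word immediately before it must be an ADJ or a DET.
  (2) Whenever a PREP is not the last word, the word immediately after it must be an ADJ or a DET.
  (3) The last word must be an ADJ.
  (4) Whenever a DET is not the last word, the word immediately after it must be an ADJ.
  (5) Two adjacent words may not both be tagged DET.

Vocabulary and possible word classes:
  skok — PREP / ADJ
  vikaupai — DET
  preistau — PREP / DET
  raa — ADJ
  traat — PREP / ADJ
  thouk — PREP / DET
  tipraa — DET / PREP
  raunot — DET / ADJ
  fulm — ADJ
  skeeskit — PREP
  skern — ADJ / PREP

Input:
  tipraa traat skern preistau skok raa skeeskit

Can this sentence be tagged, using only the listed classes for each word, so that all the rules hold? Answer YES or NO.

NO

Candidates per position — 1:tipraa {DET,PREP}; 2:traat {PREP,ADJ}; 3:skern {ADJ,PREP}; 4:preistau {PREP,DET}; 5:skok {PREP,ADJ}; 6:raa {ADJ}; 7:skeeskit {PREP}.
Rule 3 cannot be satisfied by any choice of tags from the lexicon.
So there is no consistent tagging.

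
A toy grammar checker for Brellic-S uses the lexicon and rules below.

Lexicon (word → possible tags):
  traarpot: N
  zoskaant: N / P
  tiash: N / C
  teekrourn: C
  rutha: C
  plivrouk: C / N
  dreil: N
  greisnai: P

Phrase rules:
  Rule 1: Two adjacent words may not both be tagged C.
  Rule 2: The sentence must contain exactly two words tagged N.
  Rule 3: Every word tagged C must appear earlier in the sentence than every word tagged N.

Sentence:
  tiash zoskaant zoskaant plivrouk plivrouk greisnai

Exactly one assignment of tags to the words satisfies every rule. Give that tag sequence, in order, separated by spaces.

C P P N N P

Candidates per position — 1:tiash {N,C}; 2:zoskaant {N,P}; 3:zoskaant {N,P}; 4:plivrouk {C,N}; 5:plivrouk {C,N}; 6:greisnai {P}.
The remaining ambiguous positions (1, 2, 3, 4, 5) are resolved jointly — only one combination satisfies every rule.
The unique satisfying tagging is: C P P N N P.
Verifying each rule — rule 1 ✓; rule 2 ✓; rule 3 ✓.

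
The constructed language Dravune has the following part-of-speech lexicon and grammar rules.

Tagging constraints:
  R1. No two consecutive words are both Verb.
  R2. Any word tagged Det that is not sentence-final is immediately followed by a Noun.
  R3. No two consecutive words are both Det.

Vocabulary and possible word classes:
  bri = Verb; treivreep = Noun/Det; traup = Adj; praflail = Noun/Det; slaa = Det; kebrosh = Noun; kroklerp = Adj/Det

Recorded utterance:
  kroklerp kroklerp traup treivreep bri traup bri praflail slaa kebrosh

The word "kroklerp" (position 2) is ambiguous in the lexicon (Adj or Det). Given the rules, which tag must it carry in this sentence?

Candidates per position — 1:kroklerp {Adj,Det}; 2:kroklerp {Adj,Det}; 3:traup {Adj}; 4:treivreep {Noun,Det}; 5:bri {Verb}; 6:traup {Adj}; 7:bri {Verb}; 8:praflail {Noun,Det}; 9:slaa {Det}; 10:kebrosh {Noun}.
Position 1: tagging it Det would leave rule 2 unsatisfiable, so it must be Adj.
Position 2: tagging it Det would leave rule 2 unsatisfiable, so it must be Adj.
Position 4: tagging it Det would leave rule 2 unsatisfiable, so it must be Noun.
Position 8: tagging it Det would leave rule 2 unsatisfiable, so it must be Noun.
So the tagging must be: Adj Adj Adj Noun Verb Adj Verb Noun Det Noun.
Rule-by-rule: rule 1 ✓; rule 2 ✓; rule 3 ✓.

Adj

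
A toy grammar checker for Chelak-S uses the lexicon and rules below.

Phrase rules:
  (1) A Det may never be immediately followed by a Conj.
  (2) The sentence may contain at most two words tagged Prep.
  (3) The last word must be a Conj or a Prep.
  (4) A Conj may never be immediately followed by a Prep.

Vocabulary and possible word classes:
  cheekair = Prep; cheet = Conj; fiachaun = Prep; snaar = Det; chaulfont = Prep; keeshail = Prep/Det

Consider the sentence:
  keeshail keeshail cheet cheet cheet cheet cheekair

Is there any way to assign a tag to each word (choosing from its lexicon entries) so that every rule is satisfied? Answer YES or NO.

Candidates per position — 1:keeshail {Prep,Det}; 2:keeshail {Prep,Det}; 3:cheet {Conj}; 4:cheet {Conj}; 5:cheet {Conj}; 6:cheet {Conj}; 7:cheekair {Prep}.
Rule 4 cannot be satisfied by any choice of tags from the lexicon.
So there is no consistent tagging.

NO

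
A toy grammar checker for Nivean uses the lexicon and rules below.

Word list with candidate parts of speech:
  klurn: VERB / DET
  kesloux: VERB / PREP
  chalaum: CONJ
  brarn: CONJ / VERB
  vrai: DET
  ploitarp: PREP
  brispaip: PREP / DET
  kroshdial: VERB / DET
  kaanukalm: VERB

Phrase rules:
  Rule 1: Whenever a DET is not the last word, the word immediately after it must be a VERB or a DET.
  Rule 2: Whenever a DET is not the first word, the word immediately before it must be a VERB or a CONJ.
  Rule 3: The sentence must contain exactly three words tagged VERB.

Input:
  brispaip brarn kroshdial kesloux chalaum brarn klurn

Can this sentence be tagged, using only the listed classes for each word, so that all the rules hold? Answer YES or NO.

YES

Candidates per position — 1:brispaip {PREP,DET}; 2:brarn {CONJ,VERB}; 3:kroshdial {VERB,DET}; 4:kesloux {VERB,PREP}; 5:chalaum {CONJ}; 6:brarn {CONJ,VERB}; 7:klurn {VERB,DET}.
One satisfying assignment: PREP CONJ VERB VERB CONJ CONJ VERB.
Rule-by-rule: rule 1 satisfied; rule 2 satisfied; rule 3 satisfied.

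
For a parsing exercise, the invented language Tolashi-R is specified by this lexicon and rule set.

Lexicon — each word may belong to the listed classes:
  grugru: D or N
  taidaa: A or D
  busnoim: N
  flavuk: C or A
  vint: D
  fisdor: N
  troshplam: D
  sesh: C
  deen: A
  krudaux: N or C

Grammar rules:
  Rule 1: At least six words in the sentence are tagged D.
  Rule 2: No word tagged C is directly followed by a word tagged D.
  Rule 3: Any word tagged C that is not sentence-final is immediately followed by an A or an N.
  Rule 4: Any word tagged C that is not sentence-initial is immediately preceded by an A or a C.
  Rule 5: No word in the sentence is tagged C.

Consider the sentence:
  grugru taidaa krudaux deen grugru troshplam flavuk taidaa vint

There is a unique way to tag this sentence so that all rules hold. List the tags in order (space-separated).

D D N A D D A D D

Candidates per position — 1:grugru {D,N}; 2:taidaa {A,D}; 3:krudaux {N,C}; 4:deen {A}; 5:grugru {D,N}; 6:troshplam {D}; 7:flavuk {C,A}; 8:taidaa {A,D}; 9:vint {D}.
At position 1, choosing N makes rule 1 impossible to satisfy; hence D.
At position 2, choosing A makes rule 1 impossible to satisfy; hence D.
At position 3, choosing C makes rule 4 impossible to satisfy; hence N.
At position 5, choosing N makes rule 1 impossible to satisfy; hence D.
At position 7, choosing C makes rule 4 impossible to satisfy; hence A.
At position 8, choosing A makes rule 1 impossible to satisfy; hence D.
So the tagging must be: D D N A D D A D D.
Verifying each rule — rule 1 ok; rule 2 ok; rule 3 ok; rule 4 ok; rule 5 ok.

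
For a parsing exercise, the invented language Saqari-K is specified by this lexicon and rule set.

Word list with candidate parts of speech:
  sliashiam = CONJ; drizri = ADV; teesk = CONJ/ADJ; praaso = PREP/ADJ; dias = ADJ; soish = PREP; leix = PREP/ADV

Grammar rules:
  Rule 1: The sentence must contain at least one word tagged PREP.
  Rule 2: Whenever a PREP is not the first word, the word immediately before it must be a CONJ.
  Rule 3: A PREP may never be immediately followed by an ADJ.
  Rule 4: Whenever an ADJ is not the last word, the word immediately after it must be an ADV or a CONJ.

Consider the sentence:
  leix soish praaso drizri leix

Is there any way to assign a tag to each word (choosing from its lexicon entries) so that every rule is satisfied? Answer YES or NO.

NO

Candidates per position — 1:leix {PREP,ADV}; 2:soish {PREP}; 3:praaso {PREP,ADJ}; 4:drizri {ADV}; 5:leix {PREP,ADV}.
Rule 2 cannot be satisfied by any choice of tags from the lexicon.
So there is no consistent tagging.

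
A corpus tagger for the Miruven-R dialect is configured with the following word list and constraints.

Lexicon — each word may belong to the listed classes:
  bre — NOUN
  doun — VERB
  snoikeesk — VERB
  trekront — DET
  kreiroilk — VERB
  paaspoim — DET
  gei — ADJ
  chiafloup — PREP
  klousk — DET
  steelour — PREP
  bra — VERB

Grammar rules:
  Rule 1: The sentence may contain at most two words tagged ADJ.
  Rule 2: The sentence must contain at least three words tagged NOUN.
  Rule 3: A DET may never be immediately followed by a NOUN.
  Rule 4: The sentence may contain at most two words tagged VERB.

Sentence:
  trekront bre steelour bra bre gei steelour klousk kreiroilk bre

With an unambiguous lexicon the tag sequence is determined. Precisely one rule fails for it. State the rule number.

3

Fixed tagging: DET NOUN PREP VERB NOUN ADJ PREP DET VERB NOUN.
Checking each rule: R1 ok, R2 ok, R3 fails, R4 ok.
Only rule 3 fails.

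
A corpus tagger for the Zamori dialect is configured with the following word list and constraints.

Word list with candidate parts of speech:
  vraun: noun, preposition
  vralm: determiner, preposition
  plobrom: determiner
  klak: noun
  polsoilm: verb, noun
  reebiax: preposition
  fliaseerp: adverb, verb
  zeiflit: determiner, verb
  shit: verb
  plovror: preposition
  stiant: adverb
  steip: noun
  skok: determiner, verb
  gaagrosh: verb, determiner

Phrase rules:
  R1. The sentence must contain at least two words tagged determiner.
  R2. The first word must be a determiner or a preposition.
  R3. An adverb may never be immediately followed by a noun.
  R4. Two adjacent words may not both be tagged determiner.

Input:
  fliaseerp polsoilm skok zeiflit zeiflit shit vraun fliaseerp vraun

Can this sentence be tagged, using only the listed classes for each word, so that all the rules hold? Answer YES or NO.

Candidates per position — 1:fliaseerp {adverb,verb}; 2:polsoilm {verb,noun}; 3:skok {determiner,verb}; 4:zeiflit {determiner,verb}; 5:zeiflit {determiner,verb}; 6:shit {verb}; 7:vraun {noun,preposition}; 8:fliaseerp {adverb,verb}; 9:vraun {noun,preposition}.
Rule 2 cannot be satisfied by any choice of tags from the lexicon.
So there is no consistent tagging.

NO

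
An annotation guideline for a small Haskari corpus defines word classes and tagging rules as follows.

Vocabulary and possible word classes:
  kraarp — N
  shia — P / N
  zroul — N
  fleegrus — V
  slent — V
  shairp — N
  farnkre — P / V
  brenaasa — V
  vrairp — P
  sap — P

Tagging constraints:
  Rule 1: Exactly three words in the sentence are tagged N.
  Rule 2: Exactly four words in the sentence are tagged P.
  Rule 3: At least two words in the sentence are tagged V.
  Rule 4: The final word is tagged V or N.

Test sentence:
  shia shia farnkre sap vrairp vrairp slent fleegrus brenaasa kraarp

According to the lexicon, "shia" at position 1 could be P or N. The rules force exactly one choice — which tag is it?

Candidates per position — 1:shia {P,N}; 2:shia {P,N}; 3:farnkre {P,V}; 4:sap {P}; 5:vrairp {P}; 6:vrairp {P}; 7:slent {V}; 8:fleegrus {V}; 9:brenaasa {V}; 10:kraarp {N}.
If word 1 were P, no tagging could satisfy rule 1; so word 1 is N.
If word 2 were P, no tagging could satisfy rule 1; so word 2 is N.
If word 3 were V, no tagging could satisfy rule 2; so word 3 is P.
That leaves exactly one tagging: N N P P P P V V V N.
Rule-by-rule: rule 1 ✓; rule 2 ✓; rule 3 ✓; rule 4 ✓.

N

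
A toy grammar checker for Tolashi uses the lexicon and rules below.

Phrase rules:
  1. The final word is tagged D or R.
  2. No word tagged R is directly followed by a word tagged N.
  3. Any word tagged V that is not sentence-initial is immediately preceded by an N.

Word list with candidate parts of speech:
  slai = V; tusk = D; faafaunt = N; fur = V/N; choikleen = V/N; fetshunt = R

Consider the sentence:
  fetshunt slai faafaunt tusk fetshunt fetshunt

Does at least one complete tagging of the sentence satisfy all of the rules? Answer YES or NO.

Candidates per position — 1:fetshunt {R}; 2:slai {V}; 3:faafaunt {N}; 4:tusk {D}; 5:fetshunt {R}; 6:fetshunt {R}.
Rule 3 cannot be satisfied by any choice of tags from the lexicon.
So there is no consistent tagging.

NO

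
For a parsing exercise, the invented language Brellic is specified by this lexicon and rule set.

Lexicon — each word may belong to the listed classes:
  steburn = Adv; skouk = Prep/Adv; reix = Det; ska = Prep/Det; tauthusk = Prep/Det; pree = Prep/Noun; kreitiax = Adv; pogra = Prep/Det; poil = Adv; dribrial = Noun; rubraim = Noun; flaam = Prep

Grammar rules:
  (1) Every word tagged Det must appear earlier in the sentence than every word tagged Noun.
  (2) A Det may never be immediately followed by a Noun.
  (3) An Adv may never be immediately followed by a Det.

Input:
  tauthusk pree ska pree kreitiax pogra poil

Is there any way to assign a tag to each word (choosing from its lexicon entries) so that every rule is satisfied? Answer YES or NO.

YES

Candidates per position — 1:tauthusk {Prep,Det}; 2:pree {Prep,Noun}; 3:ska {Prep,Det}; 4:pree {Prep,Noun}; 5:kreitiax {Adv}; 6:pogra {Prep,Det}; 7:poil {Adv}.
One satisfying assignment: Det Prep Prep Prep Adv Prep Adv.
Checking: rule 1 ✓; rule 2 ✓; rule 3 ✓.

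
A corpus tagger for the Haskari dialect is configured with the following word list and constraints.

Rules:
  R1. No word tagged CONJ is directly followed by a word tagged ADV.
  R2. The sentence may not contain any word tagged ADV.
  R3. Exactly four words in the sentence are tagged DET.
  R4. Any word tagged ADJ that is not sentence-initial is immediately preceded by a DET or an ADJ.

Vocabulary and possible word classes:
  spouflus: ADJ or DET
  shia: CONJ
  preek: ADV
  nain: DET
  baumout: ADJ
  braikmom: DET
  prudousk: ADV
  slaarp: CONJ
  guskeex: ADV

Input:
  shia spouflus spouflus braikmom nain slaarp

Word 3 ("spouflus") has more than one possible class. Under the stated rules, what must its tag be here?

Candidates per position — 1:shia {CONJ}; 2:spouflus {ADJ,DET}; 3:spouflus {ADJ,DET}; 4:braikmom {DET}; 5:nain {DET}; 6:slaarp {CONJ}.
Word 2 cannot be ADJ — rule 3 would then fail for every completion. It is DET.
Word 3 cannot be ADJ — rule 3 would then fail for every completion. It is DET.
The unique satisfying tagging is: CONJ DET DET DET DET CONJ.
Verifying each rule — rule 1 ✓; rule 2 ✓; rule 3 ✓; rule 4 ✓.

DET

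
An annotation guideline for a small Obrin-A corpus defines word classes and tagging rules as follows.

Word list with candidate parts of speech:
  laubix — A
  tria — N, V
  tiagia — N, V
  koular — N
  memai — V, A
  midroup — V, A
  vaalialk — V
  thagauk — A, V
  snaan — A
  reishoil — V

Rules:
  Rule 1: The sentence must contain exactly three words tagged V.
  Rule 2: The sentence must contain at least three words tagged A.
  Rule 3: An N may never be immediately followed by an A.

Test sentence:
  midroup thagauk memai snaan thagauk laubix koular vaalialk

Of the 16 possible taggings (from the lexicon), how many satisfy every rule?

6

Candidates per position — 1:midroup {V,A}; 2:thagauk {A,V}; 3:memai {V,A}; 4:snaan {A}; 5:thagauk {A,V}; 6:laubix {A}; 7:koular {N}; 8:vaalialk {V}.
There are 16 candidate sequences in total.
Checking each against the rules leaves 6 sequences.
Count = 6.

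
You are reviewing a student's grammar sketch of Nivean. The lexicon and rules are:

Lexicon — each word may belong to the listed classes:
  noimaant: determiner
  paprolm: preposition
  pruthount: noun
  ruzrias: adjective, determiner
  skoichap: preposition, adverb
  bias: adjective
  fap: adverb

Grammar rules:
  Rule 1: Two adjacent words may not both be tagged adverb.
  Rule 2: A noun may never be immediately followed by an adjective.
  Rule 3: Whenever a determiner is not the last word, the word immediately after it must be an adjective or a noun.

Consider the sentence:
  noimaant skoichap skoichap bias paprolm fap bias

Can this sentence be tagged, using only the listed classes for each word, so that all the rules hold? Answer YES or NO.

NO

Candidates per position — 1:noimaant {determiner}; 2:skoichap {preposition,adverb}; 3:skoichap {preposition,adverb}; 4:bias {adjective}; 5:paprolm {preposition}; 6:fap {adverb}; 7:bias {adjective}.
Rule 3 cannot be satisfied by any choice of tags from the lexicon.
So there is no consistent tagging.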